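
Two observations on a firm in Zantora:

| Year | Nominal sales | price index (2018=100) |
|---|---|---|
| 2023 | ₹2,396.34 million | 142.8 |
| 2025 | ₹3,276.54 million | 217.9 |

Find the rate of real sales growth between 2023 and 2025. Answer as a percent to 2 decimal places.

Deflate each year: 2023 → 2396.34/1.428 = 1678.11; 2025 → 3276.54/2.179 = 1503.69.
So real sales changed by 1503.69/1678.11 − 1 = -0.1039, i.e. -10.39%.

-10.39%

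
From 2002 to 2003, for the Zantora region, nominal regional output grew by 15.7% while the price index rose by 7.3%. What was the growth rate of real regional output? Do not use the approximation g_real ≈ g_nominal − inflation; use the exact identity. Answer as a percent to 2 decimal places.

(1 + g_nom) = (1 + g_real)(1 + π), so g_real = 1.1570 / 1.0730 − 1 = 0.07829.

7.83%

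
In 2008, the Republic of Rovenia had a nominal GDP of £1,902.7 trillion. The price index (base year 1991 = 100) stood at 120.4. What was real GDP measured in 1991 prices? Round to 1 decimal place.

Real GDP = Nominal / (price index/100) = 1902.7 / 1.204 = 1580.32.

£1,580.3 trillion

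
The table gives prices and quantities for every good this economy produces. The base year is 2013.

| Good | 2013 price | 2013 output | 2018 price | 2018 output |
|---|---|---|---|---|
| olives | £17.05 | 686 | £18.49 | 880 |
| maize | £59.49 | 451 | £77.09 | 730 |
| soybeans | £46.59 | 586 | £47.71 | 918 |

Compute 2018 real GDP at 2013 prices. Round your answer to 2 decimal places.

£101201.32

Real GDP 2018 = Σ (p_2013 × q_2018) = 17.05·880 + 59.49·730 + 46.59·918 = 101201.32.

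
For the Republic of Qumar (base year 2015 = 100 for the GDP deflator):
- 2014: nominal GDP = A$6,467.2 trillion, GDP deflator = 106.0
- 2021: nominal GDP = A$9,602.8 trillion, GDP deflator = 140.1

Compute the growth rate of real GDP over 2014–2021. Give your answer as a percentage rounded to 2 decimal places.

12.34%

Deflate each year: 2014 → 6467.2/1.060 = 6101.13; 2021 → 9602.8/1.401 = 6854.25.
So real GDP changed by 6854.25/6101.13 − 1 = 0.1234, i.e. 12.34%.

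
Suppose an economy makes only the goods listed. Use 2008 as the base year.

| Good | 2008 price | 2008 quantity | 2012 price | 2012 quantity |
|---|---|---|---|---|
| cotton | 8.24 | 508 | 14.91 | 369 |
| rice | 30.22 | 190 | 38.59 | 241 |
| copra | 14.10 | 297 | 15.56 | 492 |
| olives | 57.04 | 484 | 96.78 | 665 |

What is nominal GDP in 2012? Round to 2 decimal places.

Nominal GDP 2012 = Σ (p_2012 × q_2012) = 14.91·369 + 38.59·241 + 15.56·492 + 96.78·665 = 86816.20.

86816.20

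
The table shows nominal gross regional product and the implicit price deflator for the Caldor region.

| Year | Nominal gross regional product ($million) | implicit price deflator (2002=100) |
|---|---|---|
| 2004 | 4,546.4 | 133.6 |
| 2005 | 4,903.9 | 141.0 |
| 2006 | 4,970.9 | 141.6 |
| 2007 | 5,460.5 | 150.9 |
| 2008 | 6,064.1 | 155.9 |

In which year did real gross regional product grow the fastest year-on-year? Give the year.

2008

2005: real = 4903.9/1.410 = 3477.94; growth vs 2004 (3402.99) = 2.20%.
2006: real = 4970.9/1.416 = 3510.52; growth vs 2005 (3477.94) = 0.94%.
2007: real = 5460.5/1.509 = 3618.62; growth vs 2006 (3510.52) = 3.08%.
2008: real = 6064.1/1.559 = 3889.74; growth vs 2007 (3618.62) = 7.49%.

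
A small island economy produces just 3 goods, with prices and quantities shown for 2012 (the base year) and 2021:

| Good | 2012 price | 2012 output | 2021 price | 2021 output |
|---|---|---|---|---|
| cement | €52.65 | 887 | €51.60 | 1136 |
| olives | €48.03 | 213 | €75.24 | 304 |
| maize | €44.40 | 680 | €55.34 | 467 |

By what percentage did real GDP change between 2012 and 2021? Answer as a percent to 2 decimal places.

9.21%

Real GDP 2012 = Nominal GDP 2012 = 52.65·887 + 48.03·213 + 44.40·680 = 87122.94.
Real GDP 2021 (at 2012 prices) = 52.65·1136 + 48.03·304 + 44.40·467 = 95146.32.
Real growth = 95146.32/87122.94 − 1 = 0.0921.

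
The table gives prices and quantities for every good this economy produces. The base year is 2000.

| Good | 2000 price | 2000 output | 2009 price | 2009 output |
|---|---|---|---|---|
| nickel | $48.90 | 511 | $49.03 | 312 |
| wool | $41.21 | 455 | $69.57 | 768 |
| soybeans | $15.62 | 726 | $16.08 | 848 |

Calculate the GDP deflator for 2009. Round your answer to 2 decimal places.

136.93

Nominal GDP 2009 = 49.03·312 + 69.57·768 + 16.08·848 = 82362.96.
Real GDP 2009 (at 2000 prices) = 48.90·312 + 41.21·768 + 15.62·848 = 60151.84.
Deflator = Nominal/Real × 100 = 82362.96/60151.84 × 100 = 136.925.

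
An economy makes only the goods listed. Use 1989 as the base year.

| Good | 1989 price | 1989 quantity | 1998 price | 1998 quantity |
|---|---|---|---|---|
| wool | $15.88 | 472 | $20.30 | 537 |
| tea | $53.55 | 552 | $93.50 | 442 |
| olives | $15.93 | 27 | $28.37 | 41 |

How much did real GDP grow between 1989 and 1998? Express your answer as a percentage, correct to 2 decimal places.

Real GDP 1989 = Nominal GDP 1989 = 15.88·472 + 53.55·552 + 15.93·27 = 37485.07.
Real GDP 1998 (at 1989 prices) = 15.88·537 + 53.55·442 + 15.93·41 = 32849.79.
Real growth = 32849.79/37485.07 − 1 = -0.1237.

-12.37%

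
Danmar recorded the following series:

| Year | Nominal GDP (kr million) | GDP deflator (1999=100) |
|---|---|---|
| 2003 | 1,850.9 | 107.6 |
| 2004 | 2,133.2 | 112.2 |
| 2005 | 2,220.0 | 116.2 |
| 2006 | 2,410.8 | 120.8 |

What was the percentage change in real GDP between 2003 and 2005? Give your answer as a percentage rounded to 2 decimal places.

11.06%

Real GDP 2003 = 1850.9/1.076 = 1720.17.
Real GDP 2005 = 2220.0/1.162 = 1910.50.
Change = 1910.50/1720.17 − 1 = 0.1106.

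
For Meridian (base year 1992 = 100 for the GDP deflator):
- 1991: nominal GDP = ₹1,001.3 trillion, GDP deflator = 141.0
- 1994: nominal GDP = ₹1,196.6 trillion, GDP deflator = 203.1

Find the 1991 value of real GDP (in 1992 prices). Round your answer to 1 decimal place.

₹710.1 trillion

Real GDP = Nominal / (GDP deflator/100) = 1001.3 / 1.410 = 710.14.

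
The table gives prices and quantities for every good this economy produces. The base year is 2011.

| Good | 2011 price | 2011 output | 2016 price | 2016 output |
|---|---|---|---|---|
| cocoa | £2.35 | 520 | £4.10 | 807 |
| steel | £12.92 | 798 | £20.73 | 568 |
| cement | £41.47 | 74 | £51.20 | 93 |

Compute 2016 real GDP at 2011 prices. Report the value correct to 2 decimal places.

Real GDP 2016 = Σ (p_2011 × q_2016) = 2.35·807 + 12.92·568 + 41.47·93 = 13091.72.

£13091.72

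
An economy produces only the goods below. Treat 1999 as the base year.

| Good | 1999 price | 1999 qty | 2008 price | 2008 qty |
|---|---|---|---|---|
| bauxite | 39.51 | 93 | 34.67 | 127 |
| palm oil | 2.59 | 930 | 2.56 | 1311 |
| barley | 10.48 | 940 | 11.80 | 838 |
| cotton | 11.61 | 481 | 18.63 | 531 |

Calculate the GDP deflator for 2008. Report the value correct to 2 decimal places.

Nominal GDP 2008 = 34.67·127 + 2.56·1311 + 11.80·838 + 18.63·531 = 27540.18.
Real GDP 2008 (at 1999 prices) = 39.51·127 + 2.59·1311 + 10.48·838 + 11.61·531 = 23360.41.
Deflator = Nominal/Real × 100 = 27540.18/23360.41 × 100 = 117.893.

117.89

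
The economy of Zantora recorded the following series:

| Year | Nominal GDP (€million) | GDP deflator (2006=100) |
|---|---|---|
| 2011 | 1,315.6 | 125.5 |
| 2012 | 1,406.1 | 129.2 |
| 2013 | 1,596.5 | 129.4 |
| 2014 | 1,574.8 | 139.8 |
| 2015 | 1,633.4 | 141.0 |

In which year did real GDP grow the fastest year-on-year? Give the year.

2013

2012: real = 1406.1/1.292 = 1088.31; growth vs 2011 (1048.29) = 3.82%.
2013: real = 1596.5/1.294 = 1233.77; growth vs 2012 (1088.31) = 13.37%.
2014: real = 1574.8/1.398 = 1126.47; growth vs 2013 (1233.77) = -8.70%.
2015: real = 1633.4/1.410 = 1158.44; growth vs 2014 (1126.47) = 2.84%.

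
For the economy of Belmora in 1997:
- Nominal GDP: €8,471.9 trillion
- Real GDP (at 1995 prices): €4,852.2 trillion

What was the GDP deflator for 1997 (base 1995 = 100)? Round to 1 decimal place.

174.6

GDP deflator = (Nominal / Real) × 100 = 8471.9 / 4852.2 × 100 = 174.60.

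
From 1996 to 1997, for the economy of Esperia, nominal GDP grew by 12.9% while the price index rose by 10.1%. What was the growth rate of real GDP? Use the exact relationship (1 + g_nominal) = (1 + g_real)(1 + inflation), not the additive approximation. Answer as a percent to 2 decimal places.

2.54%

(1 + g_nom) = (1 + g_real)(1 + π), so g_real = 1.1290 / 1.1010 − 1 = 0.02543.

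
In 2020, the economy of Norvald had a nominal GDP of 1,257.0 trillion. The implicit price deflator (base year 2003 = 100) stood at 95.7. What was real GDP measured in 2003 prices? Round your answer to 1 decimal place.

Real GDP = Nominal / (implicit price deflator/100) = 1257.0 / 0.957 = 1313.48.

1,313.5 trillion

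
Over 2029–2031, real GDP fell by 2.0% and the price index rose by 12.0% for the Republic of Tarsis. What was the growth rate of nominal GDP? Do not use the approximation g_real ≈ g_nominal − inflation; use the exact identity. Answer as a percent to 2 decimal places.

(1 + g_nom) = (1 + g_real)(1 + π) = 0.9800 × 1.1200 = 1.09760.

9.76%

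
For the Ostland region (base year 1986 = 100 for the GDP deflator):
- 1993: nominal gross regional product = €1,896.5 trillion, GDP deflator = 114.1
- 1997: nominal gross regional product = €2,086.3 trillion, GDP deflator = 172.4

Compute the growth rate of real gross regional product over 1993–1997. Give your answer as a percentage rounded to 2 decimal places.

-27.19%

Real gross regional product 1993 = 1896.5 / 1.141 = 1662.14.
Real gross regional product 1997 = 2086.3 / 1.724 = 1210.15.
Real growth = 1210.15 / 1662.14 − 1 = -0.2719.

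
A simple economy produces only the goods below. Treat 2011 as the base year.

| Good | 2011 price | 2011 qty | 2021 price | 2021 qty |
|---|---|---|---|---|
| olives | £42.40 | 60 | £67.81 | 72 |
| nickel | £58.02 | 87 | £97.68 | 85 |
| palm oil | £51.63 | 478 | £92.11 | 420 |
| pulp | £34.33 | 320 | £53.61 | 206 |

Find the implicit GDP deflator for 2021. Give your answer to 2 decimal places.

171.24

Nominal GDP 2021 = 67.81·72 + 97.68·85 + 92.11·420 + 53.61·206 = 62914.98.
Real GDP 2021 (at 2011 prices) = 42.40·72 + 58.02·85 + 51.63·420 + 34.33·206 = 36741.08.
Deflator = Nominal/Real × 100 = 62914.98/36741.08 × 100 = 171.239.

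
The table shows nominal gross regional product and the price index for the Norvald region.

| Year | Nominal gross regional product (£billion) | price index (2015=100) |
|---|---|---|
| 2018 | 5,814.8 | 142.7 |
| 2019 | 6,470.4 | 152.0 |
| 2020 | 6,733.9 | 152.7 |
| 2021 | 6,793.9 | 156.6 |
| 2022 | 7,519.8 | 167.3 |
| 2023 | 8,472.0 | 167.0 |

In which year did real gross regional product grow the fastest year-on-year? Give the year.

2019: real = 6470.4/1.520 = 4256.84; growth vs 2018 (4074.84) = 4.47%.
2020: real = 6733.9/1.527 = 4409.89; growth vs 2019 (4256.84) = 3.60%.
2021: real = 6793.9/1.566 = 4338.38; growth vs 2020 (4409.89) = -1.62%.
2022: real = 7519.8/1.673 = 4494.80; growth vs 2021 (4338.38) = 3.61%.
2023: real = 8472.0/1.670 = 5073.05; growth vs 2022 (4494.80) = 12.86%.

2023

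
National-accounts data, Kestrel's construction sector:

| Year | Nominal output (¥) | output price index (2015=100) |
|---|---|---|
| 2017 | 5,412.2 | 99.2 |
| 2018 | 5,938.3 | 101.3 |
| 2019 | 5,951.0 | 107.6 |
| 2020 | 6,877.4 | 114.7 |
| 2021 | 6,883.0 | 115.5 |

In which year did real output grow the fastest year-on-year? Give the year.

2020

2018: real = 5938.3/1.013 = 5862.09; growth vs 2017 (5455.85) = 7.45%.
2019: real = 5951.0/1.076 = 5530.67; growth vs 2018 (5862.09) = -5.65%.
2020: real = 6877.4/1.147 = 5995.99; growth vs 2019 (5530.67) = 8.41%.
2021: real = 6883.0/1.155 = 5959.31; growth vs 2020 (5995.99) = -0.61%.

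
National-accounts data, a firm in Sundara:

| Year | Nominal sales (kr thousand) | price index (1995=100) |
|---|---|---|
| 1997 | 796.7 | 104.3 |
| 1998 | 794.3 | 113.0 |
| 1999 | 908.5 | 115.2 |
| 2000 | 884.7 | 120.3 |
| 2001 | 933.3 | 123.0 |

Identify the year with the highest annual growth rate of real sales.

1998: real = 794.3/1.130 = 702.92; growth vs 1997 (763.85) = -7.98%.
1999: real = 908.5/1.152 = 788.63; growth vs 1998 (702.92) = 12.19%.
2000: real = 884.7/1.203 = 735.41; growth vs 1999 (788.63) = -6.75%.
2001: real = 933.3/1.230 = 758.78; growth vs 2000 (735.41) = 3.18%.

1999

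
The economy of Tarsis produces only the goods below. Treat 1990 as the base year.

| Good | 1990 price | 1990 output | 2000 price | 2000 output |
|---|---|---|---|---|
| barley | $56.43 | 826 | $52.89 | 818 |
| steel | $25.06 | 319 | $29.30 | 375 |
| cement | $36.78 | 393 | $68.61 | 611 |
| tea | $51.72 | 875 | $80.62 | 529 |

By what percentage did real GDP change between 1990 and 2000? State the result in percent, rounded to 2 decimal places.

-7.81%

Real GDP 1990 = Nominal GDP 1990 = 56.43·826 + 25.06·319 + 36.78·393 + 51.72·875 = 114314.86.
Real GDP 2000 (at 1990 prices) = 56.43·818 + 25.06·375 + 36.78·611 + 51.72·529 = 105389.70.
Real growth = 105389.70/114314.86 − 1 = -0.0781.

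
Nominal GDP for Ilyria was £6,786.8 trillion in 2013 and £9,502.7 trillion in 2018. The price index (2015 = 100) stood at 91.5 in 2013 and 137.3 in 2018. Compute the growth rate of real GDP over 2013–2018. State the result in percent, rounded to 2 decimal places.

Real GDP 2013 = 6786.8 / 0.915 = 7417.27.
Real GDP 2018 = 9502.7 / 1.373 = 6921.12.
Real growth = 6921.12 / 7417.27 − 1 = -0.0669.

-6.69%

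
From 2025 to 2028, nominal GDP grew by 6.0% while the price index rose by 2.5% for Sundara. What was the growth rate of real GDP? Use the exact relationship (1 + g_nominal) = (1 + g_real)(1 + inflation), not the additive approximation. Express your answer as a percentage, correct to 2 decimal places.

(1 + g_nom) = (1 + g_real)(1 + π), so g_real = 1.0600 / 1.0250 − 1 = 0.03415.

3.41%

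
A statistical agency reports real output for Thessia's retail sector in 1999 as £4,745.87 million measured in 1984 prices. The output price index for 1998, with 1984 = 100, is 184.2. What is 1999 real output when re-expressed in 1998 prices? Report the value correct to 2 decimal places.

£8,741.89 million

Real output in 1998 prices = Real output in 1984 prices × (P_1998/P_1984) = 4745.87 × 1.842 = 8741.89.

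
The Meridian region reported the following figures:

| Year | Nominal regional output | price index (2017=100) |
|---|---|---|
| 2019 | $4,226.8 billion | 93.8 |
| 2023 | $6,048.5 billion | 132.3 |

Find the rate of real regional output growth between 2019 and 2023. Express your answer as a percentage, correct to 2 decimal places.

1.46%

Real regional output 2019 = 4226.8 / 0.938 = 4506.18.
Real regional output 2023 = 6048.5 / 1.323 = 4571.81.
Real growth = 4571.81 / 4506.18 − 1 = 0.0146.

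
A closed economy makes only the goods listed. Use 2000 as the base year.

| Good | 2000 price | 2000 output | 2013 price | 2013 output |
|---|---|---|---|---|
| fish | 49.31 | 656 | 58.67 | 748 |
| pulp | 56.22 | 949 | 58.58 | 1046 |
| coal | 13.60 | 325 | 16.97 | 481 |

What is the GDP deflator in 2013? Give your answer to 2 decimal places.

110.85

Nominal GDP 2013 = 58.67·748 + 58.58·1046 + 16.97·481 = 113322.41.
Real GDP 2013 (at 2000 prices) = 49.31·748 + 56.22·1046 + 13.60·481 = 102231.60.
Deflator = Nominal/Real × 100 = 113322.41/102231.60 × 100 = 110.849.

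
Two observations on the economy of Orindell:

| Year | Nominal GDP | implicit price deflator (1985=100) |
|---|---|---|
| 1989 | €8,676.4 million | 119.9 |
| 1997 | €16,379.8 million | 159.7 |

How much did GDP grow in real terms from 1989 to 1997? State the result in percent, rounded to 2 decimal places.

Deflate each year: 1989 → 8676.4/1.199 = 7236.36; 1997 → 16379.8/1.597 = 10256.61.
So real GDP changed by 10256.61/7236.36 − 1 = 0.4174, i.e. 41.74%.

41.74%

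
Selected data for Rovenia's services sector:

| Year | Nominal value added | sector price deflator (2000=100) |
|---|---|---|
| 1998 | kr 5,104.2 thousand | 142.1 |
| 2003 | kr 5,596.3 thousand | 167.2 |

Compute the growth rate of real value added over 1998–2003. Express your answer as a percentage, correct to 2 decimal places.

-6.82%

Deflate each year: 1998 → 5104.2/1.421 = 3591.98; 2003 → 5596.3/1.672 = 3347.07.
So real value added changed by 3347.07/3591.98 − 1 = -0.0682, i.e. -6.82%.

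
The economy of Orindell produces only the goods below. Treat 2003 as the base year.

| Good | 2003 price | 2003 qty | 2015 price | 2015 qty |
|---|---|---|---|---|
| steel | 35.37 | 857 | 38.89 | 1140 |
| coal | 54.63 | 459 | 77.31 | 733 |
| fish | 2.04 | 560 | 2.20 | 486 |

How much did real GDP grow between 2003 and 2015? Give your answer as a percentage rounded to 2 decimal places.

Real GDP 2003 = Nominal GDP 2003 = 35.37·857 + 54.63·459 + 2.04·560 = 56529.66.
Real GDP 2015 (at 2003 prices) = 35.37·1140 + 54.63·733 + 2.04·486 = 81357.03.
Real growth = 81357.03/56529.66 − 1 = 0.4392.

43.92%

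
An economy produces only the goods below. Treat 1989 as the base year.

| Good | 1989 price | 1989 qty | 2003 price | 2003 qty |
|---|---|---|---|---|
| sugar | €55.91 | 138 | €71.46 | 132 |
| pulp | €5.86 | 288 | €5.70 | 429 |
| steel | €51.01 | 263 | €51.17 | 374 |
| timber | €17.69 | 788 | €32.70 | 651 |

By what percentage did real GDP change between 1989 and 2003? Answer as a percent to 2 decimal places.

Real GDP 1989 = Nominal GDP 1989 = 55.91·138 + 5.86·288 + 51.01·263 + 17.69·788 = 36758.61.
Real GDP 2003 (at 1989 prices) = 55.91·132 + 5.86·429 + 51.01·374 + 17.69·651 = 40487.99.
Real growth = 40487.99/36758.61 − 1 = 0.1015.

10.15%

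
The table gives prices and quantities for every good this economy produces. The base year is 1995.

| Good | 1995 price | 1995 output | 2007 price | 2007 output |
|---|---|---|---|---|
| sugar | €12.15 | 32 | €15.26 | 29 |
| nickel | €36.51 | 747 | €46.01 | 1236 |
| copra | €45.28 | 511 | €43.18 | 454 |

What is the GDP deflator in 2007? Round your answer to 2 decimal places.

Nominal GDP 2007 = 15.26·29 + 46.01·1236 + 43.18·454 = 76914.62.
Real GDP 2007 (at 1995 prices) = 12.15·29 + 36.51·1236 + 45.28·454 = 66035.83.
Deflator = Nominal/Real × 100 = 76914.62/66035.83 × 100 = 116.474.

116.47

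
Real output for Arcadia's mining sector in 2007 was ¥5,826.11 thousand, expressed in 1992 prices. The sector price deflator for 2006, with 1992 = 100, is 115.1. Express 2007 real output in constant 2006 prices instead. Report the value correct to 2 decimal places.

¥6,705.85 thousand

Real output in 2006 prices = Real output in 1992 prices × (P_2006/P_1992) = 5826.11 × 1.151 = 6705.85.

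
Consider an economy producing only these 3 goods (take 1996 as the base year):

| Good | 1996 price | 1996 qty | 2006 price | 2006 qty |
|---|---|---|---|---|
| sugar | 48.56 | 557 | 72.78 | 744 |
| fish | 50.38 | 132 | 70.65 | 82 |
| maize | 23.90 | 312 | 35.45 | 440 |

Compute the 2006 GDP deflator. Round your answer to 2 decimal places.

148.77

Nominal GDP 2006 = 72.78·744 + 70.65·82 + 35.45·440 = 75539.62.
Real GDP 2006 (at 1996 prices) = 48.56·744 + 50.38·82 + 23.90·440 = 50775.80.
Deflator = Nominal/Real × 100 = 75539.62/50775.80 × 100 = 148.771.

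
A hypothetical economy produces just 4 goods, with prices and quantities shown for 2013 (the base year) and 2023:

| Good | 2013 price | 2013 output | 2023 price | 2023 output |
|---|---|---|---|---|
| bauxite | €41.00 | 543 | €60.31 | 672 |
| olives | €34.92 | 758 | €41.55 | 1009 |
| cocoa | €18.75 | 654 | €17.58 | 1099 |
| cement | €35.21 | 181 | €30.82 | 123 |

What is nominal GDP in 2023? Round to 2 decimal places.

Nominal GDP 2023 = Σ (p_2023 × q_2023) = 60.31·672 + 41.55·1009 + 17.58·1099 + 30.82·123 = 105563.55.

€105563.55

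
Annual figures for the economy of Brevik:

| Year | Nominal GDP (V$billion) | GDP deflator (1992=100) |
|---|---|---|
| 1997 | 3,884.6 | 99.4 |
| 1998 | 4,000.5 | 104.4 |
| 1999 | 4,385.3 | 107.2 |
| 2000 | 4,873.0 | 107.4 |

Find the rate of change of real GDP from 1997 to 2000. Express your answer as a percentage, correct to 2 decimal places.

16.10%

Real GDP 1997 = 3884.6/0.994 = 3908.05.
Real GDP 2000 = 4873.0/1.074 = 4537.24.
Change = 4537.24/3908.05 − 1 = 0.1610.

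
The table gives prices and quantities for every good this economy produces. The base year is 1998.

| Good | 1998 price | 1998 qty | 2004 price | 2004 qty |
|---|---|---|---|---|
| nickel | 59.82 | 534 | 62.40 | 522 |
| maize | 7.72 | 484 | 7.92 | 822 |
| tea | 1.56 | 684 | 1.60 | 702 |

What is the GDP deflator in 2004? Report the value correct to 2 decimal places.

103.98

Nominal GDP 2004 = 62.40·522 + 7.92·822 + 1.60·702 = 40206.24.
Real GDP 2004 (at 1998 prices) = 59.82·522 + 7.72·822 + 1.56·702 = 38667.00.
Deflator = Nominal/Real × 100 = 40206.24/38667.00 × 100 = 103.981.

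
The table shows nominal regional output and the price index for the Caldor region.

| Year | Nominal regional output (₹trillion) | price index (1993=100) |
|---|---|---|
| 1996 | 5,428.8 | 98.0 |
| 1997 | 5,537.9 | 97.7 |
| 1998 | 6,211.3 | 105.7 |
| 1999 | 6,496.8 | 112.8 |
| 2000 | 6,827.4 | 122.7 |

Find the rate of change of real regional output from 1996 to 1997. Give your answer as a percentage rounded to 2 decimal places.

Real regional output 1996 = 5428.8/0.980 = 5539.59.
Real regional output 1997 = 5537.9/0.977 = 5668.27.
Change = 5668.27/5539.59 − 1 = 0.0232.

2.32%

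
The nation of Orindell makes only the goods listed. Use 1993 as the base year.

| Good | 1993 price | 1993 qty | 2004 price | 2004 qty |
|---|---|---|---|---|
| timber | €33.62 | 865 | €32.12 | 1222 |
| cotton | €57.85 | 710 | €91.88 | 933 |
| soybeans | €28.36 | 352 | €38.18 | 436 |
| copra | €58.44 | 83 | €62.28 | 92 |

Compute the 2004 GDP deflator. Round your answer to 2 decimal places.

Nominal GDP 2004 = 32.12·1222 + 91.88·933 + 38.18·436 + 62.28·92 = 147350.92.
Real GDP 2004 (at 1993 prices) = 33.62·1222 + 57.85·933 + 28.36·436 + 58.44·92 = 112799.13.
Deflator = Nominal/Real × 100 = 147350.92/112799.13 × 100 = 130.631.

130.63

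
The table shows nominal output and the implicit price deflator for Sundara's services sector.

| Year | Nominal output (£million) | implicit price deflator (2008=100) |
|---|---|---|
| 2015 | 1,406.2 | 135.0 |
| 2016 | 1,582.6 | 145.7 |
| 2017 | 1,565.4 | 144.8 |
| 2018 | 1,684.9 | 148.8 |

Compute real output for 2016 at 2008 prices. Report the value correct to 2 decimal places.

Real output 2016 = 1582.6 / 1.457 = 1086.20.

£1,086.20 million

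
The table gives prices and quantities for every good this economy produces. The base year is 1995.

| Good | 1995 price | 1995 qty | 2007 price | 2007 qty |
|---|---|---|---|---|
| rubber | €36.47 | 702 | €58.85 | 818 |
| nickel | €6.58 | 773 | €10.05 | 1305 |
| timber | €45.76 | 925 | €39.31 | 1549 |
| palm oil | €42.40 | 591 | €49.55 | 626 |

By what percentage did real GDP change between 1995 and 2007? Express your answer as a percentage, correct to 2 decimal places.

38.51%

Real GDP 1995 = Nominal GDP 1995 = 36.47·702 + 6.58·773 + 45.76·925 + 42.40·591 = 98074.68.
Real GDP 2007 (at 1995 prices) = 36.47·818 + 6.58·1305 + 45.76·1549 + 42.40·626 = 135844.00.
Real growth = 135844.00/98074.68 − 1 = 0.3851.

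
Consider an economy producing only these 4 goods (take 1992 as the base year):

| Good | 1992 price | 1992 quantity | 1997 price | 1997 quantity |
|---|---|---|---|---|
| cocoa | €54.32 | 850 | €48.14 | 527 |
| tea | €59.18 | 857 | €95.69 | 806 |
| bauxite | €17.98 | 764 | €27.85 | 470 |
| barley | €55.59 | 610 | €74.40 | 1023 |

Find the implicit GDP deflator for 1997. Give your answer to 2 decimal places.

Nominal GDP 1997 = 48.14·527 + 95.69·806 + 27.85·470 + 74.40·1023 = 191696.62.
Real GDP 1997 (at 1992 prices) = 54.32·527 + 59.18·806 + 17.98·470 + 55.59·1023 = 141644.89.
Deflator = Nominal/Real × 100 = 191696.62/141644.89 × 100 = 135.336.

135.34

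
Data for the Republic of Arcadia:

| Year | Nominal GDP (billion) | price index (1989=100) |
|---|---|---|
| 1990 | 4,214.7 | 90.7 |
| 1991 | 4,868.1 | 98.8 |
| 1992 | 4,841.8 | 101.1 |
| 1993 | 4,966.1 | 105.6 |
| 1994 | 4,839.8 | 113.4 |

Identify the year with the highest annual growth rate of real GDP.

1991

1991: real = 4868.1/0.988 = 4927.23; growth vs 1990 (4646.86) = 6.03%.
1992: real = 4841.8/1.011 = 4789.12; growth vs 1991 (4927.23) = -2.80%.
1993: real = 4966.1/1.056 = 4702.75; growth vs 1992 (4789.12) = -1.80%.
1994: real = 4839.8/1.134 = 4267.90; growth vs 1993 (4702.75) = -9.25%.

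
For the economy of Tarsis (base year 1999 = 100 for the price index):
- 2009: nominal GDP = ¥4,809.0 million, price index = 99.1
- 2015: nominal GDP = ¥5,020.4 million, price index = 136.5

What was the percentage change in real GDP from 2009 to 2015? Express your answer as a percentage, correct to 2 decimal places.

-24.21%

Real GDP 2009 = 4809.0 / 0.991 = 4852.67.
Real GDP 2015 = 5020.4 / 1.365 = 3677.95.
Real growth = 3677.95 / 4852.67 − 1 = -0.2421.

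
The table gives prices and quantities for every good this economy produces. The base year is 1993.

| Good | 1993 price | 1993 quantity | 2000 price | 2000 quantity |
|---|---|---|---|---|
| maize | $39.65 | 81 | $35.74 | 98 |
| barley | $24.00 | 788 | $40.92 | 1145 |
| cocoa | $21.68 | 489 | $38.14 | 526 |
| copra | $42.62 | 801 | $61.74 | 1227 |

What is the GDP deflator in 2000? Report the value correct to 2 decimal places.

Nominal GDP 2000 = 35.74·98 + 40.92·1145 + 38.14·526 + 61.74·1227 = 146172.54.
Real GDP 2000 (at 1993 prices) = 39.65·98 + 24.00·1145 + 21.68·526 + 42.62·1227 = 95064.12.
Deflator = Nominal/Real × 100 = 146172.54/95064.12 × 100 = 153.762.

153.76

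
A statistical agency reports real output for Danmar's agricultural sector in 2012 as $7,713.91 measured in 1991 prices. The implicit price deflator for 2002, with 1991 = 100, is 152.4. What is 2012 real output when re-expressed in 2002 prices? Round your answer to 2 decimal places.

Real output in 2002 prices = Real output in 1991 prices × (P_2002/P_1991) = 7713.91 × 1.524 = 11756.00.

$11,756.00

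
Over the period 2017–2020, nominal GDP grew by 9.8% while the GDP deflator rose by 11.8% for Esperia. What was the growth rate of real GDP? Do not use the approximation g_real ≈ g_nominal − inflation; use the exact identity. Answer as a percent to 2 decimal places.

-1.79%

(1 + g_nom) = (1 + g_real)(1 + π), so g_real = 1.0980 / 1.1180 − 1 = -0.01789.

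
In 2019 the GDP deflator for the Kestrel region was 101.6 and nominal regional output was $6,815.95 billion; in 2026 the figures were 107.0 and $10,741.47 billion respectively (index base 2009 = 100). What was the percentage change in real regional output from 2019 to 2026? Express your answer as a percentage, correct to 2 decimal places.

Real regional output 2019 = 6815.95 / 1.016 = 6708.61.
Real regional output 2026 = 10741.47 / 1.070 = 10038.76.
Real growth = 10038.76 / 6708.61 − 1 = 0.4964.

49.64%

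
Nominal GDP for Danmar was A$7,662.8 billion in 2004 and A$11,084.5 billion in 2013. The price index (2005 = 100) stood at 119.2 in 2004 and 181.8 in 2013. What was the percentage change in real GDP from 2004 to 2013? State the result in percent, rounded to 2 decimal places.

-5.16%

Real GDP 2004 = 7662.8 / 1.192 = 6428.52.
Real GDP 2013 = 11084.5 / 1.818 = 6097.08.
Real growth = 6097.08 / 6428.52 − 1 = -0.0516.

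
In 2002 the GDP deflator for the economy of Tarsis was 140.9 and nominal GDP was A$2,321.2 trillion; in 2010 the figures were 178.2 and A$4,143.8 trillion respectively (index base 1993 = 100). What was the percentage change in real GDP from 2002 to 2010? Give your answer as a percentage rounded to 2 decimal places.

Deflate each year: 2002 → 2321.2/1.409 = 1647.41; 2010 → 4143.8/1.782 = 2325.36.
So real GDP changed by 2325.36/1647.41 − 1 = 0.4115, i.e. 41.15%.

41.15%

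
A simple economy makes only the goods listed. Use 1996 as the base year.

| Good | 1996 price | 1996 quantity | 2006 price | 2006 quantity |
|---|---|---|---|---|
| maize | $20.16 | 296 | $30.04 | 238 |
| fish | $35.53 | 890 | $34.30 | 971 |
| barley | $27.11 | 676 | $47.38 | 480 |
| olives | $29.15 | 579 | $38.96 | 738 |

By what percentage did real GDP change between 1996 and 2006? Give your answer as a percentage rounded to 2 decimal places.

Real GDP 1996 = Nominal GDP 1996 = 20.16·296 + 35.53·890 + 27.11·676 + 29.15·579 = 72793.27.
Real GDP 2006 (at 1996 prices) = 20.16·238 + 35.53·971 + 27.11·480 + 29.15·738 = 73823.21.
Real growth = 73823.21/72793.27 − 1 = 0.0141.

1.41%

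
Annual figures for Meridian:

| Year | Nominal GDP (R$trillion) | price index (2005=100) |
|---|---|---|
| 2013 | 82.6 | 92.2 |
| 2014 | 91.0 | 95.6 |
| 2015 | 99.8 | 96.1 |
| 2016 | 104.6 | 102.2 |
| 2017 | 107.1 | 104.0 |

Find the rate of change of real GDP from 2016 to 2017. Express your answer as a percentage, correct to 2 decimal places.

0.62%

Real GDP 2016 = 104.6/1.022 = 102.35.
Real GDP 2017 = 107.1/1.040 = 102.98.
Change = 102.98/102.35 − 1 = 0.0062.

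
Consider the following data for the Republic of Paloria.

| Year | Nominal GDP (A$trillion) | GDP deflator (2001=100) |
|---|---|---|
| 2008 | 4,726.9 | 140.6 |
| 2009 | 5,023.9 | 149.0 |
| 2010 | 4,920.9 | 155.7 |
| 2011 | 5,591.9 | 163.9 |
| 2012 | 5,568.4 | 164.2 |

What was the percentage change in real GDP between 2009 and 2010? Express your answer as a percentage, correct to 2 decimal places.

Real GDP 2009 = 5023.9/1.490 = 3371.74.
Real GDP 2010 = 4920.9/1.557 = 3160.50.
Change = 3160.50/3371.74 − 1 = -0.0627.

-6.27%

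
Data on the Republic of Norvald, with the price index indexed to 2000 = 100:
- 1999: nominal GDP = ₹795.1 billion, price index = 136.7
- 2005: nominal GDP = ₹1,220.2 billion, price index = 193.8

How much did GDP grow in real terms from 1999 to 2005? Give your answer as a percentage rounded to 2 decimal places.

8.25%

Real GDP 1999 = 795.1 / 1.367 = 581.64.
Real GDP 2005 = 1220.2 / 1.938 = 629.62.
Real growth = 629.62 / 581.64 − 1 = 0.0825.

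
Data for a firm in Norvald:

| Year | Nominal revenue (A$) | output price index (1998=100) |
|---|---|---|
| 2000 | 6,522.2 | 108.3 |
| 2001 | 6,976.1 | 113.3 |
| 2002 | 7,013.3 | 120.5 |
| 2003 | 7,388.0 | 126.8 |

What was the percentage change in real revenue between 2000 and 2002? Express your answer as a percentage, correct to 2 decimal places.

-3.36%

Real revenue 2000 = 6522.2/1.083 = 6022.35.
Real revenue 2002 = 7013.3/1.205 = 5820.17.
Change = 5820.17/6022.35 − 1 = -0.0336.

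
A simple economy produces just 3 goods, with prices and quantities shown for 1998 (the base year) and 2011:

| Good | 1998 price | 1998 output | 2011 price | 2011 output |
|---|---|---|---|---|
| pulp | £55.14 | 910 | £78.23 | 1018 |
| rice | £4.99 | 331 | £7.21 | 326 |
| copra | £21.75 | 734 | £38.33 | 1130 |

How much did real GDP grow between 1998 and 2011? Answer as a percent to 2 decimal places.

21.45%

Real GDP 1998 = Nominal GDP 1998 = 55.14·910 + 4.99·331 + 21.75·734 = 67793.59.
Real GDP 2011 (at 1998 prices) = 55.14·1018 + 4.99·326 + 21.75·1130 = 82336.76.
Real growth = 82336.76/67793.59 − 1 = 0.2145.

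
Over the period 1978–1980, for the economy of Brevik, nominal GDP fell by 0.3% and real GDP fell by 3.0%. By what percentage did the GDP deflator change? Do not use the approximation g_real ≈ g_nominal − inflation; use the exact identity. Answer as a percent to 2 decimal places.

(1 + g_nom) = (1 + g_real)(1 + π), so π = 0.9970 / 0.9700 − 1 = 0.02784.

2.78%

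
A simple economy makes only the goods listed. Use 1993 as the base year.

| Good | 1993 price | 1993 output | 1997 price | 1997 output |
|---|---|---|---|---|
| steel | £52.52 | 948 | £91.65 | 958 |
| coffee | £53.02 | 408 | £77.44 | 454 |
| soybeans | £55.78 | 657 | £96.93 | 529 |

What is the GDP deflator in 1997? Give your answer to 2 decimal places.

Nominal GDP 1997 = 91.65·958 + 77.44·454 + 96.93·529 = 174234.43.
Real GDP 1997 (at 1993 prices) = 52.52·958 + 53.02·454 + 55.78·529 = 103892.86.
Deflator = Nominal/Real × 100 = 174234.43/103892.86 × 100 = 167.706.

167.71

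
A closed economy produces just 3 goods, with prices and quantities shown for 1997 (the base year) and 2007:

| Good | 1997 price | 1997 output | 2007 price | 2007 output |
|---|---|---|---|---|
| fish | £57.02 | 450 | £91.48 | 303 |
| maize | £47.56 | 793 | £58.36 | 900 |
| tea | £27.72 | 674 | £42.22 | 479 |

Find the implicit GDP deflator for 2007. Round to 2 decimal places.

136.95

Nominal GDP 2007 = 91.48·303 + 58.36·900 + 42.22·479 = 100465.82.
Real GDP 2007 (at 1997 prices) = 57.02·303 + 47.56·900 + 27.72·479 = 73358.94.
Deflator = Nominal/Real × 100 = 100465.82/73358.94 × 100 = 136.951.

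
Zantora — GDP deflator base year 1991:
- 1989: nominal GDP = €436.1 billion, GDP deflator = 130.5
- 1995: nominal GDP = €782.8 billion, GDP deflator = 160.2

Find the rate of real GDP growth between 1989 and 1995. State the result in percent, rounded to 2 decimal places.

46.22%

Real GDP 1989 = 436.1 / 1.305 = 334.18.
Real GDP 1995 = 782.8 / 1.602 = 488.64.
Real growth = 488.64 / 334.18 − 1 = 0.4622.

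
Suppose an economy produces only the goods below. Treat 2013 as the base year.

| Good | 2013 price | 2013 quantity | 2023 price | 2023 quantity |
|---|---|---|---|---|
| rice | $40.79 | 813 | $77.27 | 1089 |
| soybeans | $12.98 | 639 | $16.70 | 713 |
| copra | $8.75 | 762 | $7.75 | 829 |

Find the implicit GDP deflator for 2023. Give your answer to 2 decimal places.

168.19

Nominal GDP 2023 = 77.27·1089 + 16.70·713 + 7.75·829 = 102478.88.
Real GDP 2023 (at 2013 prices) = 40.79·1089 + 12.98·713 + 8.75·829 = 60928.80.
Deflator = Nominal/Real × 100 = 102478.88/60928.80 × 100 = 168.194.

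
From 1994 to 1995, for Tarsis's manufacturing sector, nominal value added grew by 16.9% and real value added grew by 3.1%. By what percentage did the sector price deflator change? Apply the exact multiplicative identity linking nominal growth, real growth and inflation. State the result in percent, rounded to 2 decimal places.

(1 + g_nom) = (1 + g_real)(1 + π), so π = 1.1690 / 1.0310 − 1 = 0.13385.

13.39%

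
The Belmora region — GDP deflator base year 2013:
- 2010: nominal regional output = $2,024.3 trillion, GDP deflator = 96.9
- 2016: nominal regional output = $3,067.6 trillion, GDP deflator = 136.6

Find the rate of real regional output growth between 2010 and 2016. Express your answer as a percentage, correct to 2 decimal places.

Real regional output 2010 = 2024.3 / 0.969 = 2089.06.
Real regional output 2016 = 3067.6 / 1.366 = 2245.68.
Real growth = 2245.68 / 2089.06 − 1 = 0.0750.

7.50%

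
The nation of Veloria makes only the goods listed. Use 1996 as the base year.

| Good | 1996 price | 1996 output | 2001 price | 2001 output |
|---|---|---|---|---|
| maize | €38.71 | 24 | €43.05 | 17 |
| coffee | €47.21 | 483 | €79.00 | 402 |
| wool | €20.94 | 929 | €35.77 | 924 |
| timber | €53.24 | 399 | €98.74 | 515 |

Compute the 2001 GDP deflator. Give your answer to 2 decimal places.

Nominal GDP 2001 = 43.05·17 + 79.00·402 + 35.77·924 + 98.74·515 = 116392.43.
Real GDP 2001 (at 1996 prices) = 38.71·17 + 47.21·402 + 20.94·924 + 53.24·515 = 66403.65.
Deflator = Nominal/Real × 100 = 116392.43/66403.65 × 100 = 175.280.

175.28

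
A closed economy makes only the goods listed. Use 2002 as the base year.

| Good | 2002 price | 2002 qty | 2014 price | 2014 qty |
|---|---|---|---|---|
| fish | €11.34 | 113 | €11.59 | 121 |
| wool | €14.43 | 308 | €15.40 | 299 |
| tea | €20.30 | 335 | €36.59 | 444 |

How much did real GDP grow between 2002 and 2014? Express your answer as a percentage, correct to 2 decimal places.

Real GDP 2002 = Nominal GDP 2002 = 11.34·113 + 14.43·308 + 20.30·335 = 12526.36.
Real GDP 2014 (at 2002 prices) = 11.34·121 + 14.43·299 + 20.30·444 = 14699.91.
Real growth = 14699.91/12526.36 − 1 = 0.1735.

17.35%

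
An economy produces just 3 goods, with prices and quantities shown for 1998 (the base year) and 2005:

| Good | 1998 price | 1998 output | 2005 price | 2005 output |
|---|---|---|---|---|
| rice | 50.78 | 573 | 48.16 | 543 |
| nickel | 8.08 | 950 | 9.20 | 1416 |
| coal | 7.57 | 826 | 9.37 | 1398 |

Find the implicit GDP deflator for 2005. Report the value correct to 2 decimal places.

105.40

Nominal GDP 2005 = 48.16·543 + 9.20·1416 + 9.37·1398 = 52277.34.
Real GDP 2005 (at 1998 prices) = 50.78·543 + 8.08·1416 + 7.57·1398 = 49597.68.
Deflator = Nominal/Real × 100 = 52277.34/49597.68 × 100 = 105.403.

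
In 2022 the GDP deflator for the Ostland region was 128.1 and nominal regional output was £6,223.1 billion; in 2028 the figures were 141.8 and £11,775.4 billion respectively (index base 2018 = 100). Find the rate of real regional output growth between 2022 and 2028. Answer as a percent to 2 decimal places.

70.94%

Real regional output 2022 = 6223.1 / 1.281 = 4858.00.
Real regional output 2028 = 11775.4 / 1.418 = 8304.23.
Real growth = 8304.23 / 4858.00 − 1 = 0.7094.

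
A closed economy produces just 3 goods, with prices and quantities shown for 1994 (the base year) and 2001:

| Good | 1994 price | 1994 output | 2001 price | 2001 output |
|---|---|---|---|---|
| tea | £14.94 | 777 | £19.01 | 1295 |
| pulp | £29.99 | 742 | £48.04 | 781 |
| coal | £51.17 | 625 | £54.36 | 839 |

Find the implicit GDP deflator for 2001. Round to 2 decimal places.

125.72

Nominal GDP 2001 = 19.01·1295 + 48.04·781 + 54.36·839 = 107745.23.
Real GDP 2001 (at 1994 prices) = 14.94·1295 + 29.99·781 + 51.17·839 = 85701.12.
Deflator = Nominal/Real × 100 = 107745.23/85701.12 × 100 = 125.722.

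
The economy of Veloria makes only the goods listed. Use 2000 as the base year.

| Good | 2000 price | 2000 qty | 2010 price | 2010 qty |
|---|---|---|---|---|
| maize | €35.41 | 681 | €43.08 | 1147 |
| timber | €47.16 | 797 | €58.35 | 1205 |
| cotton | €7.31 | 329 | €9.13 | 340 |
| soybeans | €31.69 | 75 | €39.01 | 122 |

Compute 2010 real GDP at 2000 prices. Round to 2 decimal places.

Real GDP 2010 = Σ (p_2000 × q_2010) = 35.41·1147 + 47.16·1205 + 7.31·340 + 31.69·122 = 103794.65.

€103794.65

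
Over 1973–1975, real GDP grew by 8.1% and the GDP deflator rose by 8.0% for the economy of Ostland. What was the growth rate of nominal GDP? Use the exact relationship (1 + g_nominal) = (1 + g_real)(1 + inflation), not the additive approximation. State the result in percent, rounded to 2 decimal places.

(1 + g_nom) = (1 + g_real)(1 + π) = 1.0810 × 1.0800 = 1.16748.

16.75%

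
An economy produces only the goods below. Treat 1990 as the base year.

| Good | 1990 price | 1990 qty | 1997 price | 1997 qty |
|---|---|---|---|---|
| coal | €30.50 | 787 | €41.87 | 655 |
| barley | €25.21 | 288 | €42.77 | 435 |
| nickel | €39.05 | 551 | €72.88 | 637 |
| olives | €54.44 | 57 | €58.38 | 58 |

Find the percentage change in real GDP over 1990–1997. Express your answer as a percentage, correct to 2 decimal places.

5.53%

Real GDP 1990 = Nominal GDP 1990 = 30.50·787 + 25.21·288 + 39.05·551 + 54.44·57 = 55883.61.
Real GDP 1997 (at 1990 prices) = 30.50·655 + 25.21·435 + 39.05·637 + 54.44·58 = 58976.22.
Real growth = 58976.22/55883.61 − 1 = 0.0553.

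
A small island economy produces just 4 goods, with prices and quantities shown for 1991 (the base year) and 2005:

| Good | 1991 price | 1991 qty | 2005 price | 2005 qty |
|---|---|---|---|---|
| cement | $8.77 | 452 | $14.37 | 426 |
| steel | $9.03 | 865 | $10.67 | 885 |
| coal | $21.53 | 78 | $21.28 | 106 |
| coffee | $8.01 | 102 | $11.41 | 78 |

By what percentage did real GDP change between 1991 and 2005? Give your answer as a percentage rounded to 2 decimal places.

Real GDP 1991 = Nominal GDP 1991 = 8.77·452 + 9.03·865 + 21.53·78 + 8.01·102 = 14271.35.
Real GDP 2005 (at 1991 prices) = 8.77·426 + 9.03·885 + 21.53·106 + 8.01·78 = 14634.53.
Real growth = 14634.53/14271.35 − 1 = 0.0254.

2.54%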